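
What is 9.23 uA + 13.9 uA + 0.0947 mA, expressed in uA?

117.83 uA

In uA:
  9.23 uA → 9.23
  13.9 uA → 13.9
  0.0947 mA = 0.0947e3 uA = 94.7
Sum: 9.23 + 13.9 + 94.7 = 117.83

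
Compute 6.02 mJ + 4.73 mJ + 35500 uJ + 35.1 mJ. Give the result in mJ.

81.35 mJ

In mJ:
  6.02 mJ → 6.02
  4.73 mJ → 4.73
  35500 uJ = 35500 × 10⁻³ mJ = 35.5
  35.1 mJ → 35.1
Sum: 6.02 + 4.73 + 35.5 + 35.1 = 81.35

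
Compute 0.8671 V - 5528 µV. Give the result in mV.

861.572 mV

In mV:
  0.8671 V = 0.8671 × 10^3 mV = 867.1
  5528 µV = 5528 × 10^-3 mV = 5.528
Difference: 867.1 - 5.528 = 861.572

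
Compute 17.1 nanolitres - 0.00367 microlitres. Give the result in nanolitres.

13.43 nanolitres

In nanolitres:
  17.1 nanolitres → 17.1
  0.00367 microlitres = 0.00367 × 10^3 nanolitres = 3.67
Difference: 17.1 - 3.67 = 13.43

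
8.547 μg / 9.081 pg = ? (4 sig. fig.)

941200

(8.547 × 10⁻⁶) / (9.081 × 10⁻¹²) = 0.9412 × 10⁶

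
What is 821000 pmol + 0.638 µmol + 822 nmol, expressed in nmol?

2281 nmol

In nmol:
  821000 pmol = 821000 × 10⁻³ nmol = 821
  0.638 µmol = 0.638 × 10³ nmol = 638
  822 nmol → 822
Sum: 821 + 638 + 822 = 2281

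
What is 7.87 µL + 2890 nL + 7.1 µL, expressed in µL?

In µL:
  7.87 µL → 7.87
  2890 nL = 2890e-3 µL = 2.89
  7.1 µL → 7.1
Sum: 7.87 + 2.89 + 7.1 = 17.86

17.86 µL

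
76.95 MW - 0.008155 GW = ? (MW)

68.795 MW

In MW:
  76.95 MW → 76.95
  0.008155 GW = 0.008155e3 MW = 8.155
Difference: 76.95 - 8.155 = 68.795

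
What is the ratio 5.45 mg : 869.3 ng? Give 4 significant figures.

6269

(5.45e-3) / (869.3e-9) = 0.0062694e6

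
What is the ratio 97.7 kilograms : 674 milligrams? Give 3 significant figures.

(97.7e3) / (674e-3) = 0.145e6

145000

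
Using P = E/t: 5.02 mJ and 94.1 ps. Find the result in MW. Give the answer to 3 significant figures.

53.3 MW

(5.02 × 10^-3) / (94.1 × 10^-12) = 0.053348 × 10^9 W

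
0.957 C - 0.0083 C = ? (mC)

In mC:
  0.957 C = 0.957 × 10^3 mC = 957
  0.0083 C = 0.0083 × 10^3 mC = 8.3
Difference: 957 - 8.3 = 948.7

948.7 mC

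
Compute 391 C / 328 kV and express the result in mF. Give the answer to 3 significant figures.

1.19 mF

(391) / (328 × 10^3) = 1.1921 × 10^-3 F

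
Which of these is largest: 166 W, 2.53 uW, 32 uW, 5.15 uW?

166 W

166 W = 166 W
2.53 uW = 0.00000253 W
32 uW = 0.000032 W
5.15 uW = 0.00000515 W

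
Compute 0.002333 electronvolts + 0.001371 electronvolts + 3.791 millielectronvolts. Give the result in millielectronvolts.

In millielectronvolts:
  0.002333 electronvolts = 0.002333e3 millielectronvolts = 2.333
  0.001371 electronvolts = 0.001371e3 millielectronvolts = 1.371
  3.791 millielectronvolts → 3.791
Sum: 2.333 + 1.371 + 3.791 = 7.495

7.495 millielectronvolts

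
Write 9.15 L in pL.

9150000000000 pL

(no prefix) = 10^0, pico = 10^-12; factor is 10^12.
9.15 × 10^12 = 9150000000000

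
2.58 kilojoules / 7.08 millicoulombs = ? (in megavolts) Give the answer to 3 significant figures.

0.364 megavolts

(2.58e3) / (7.08e-3) = 0.36441e6 V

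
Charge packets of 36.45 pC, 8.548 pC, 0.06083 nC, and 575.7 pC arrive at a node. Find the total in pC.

In pC:
  36.45 pC → 36.45
  8.548 pC → 8.548
  0.06083 nC = 0.06083 × 10³ pC = 60.83
  575.7 pC → 575.7
Sum: 36.45 + 8.548 + 60.83 + 575.7 = 681.528

681.528 pC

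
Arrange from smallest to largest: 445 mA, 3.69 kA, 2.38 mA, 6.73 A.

445 mA = 0.445 A
3.69 kA = 3690 A
2.38 mA = 0.00238 A
6.73 A = 6.73 A

2.38 mA < 445 mA < 6.73 A < 3.69 kA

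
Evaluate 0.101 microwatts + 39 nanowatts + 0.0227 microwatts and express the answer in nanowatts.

In nanowatts:
  0.101 microwatts = 0.101 × 10^3 nanowatts = 101
  39 nanowatts → 39
  0.0227 microwatts = 0.0227 × 10^3 nanowatts = 22.7
Sum: 101 + 39 + 22.7 = 162.7

162.7 nanowatts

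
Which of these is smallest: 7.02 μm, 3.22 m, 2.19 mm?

7.02 μm = 0.00000702 m
3.22 m = 3.22 m
2.19 mm = 0.00219 m

7.02 μm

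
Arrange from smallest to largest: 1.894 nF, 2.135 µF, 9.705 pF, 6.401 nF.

9.705 pF < 1.894 nF < 6.401 nF < 2.135 µF

1.894 nF = 0.000000001894 F
2.135 µF = 0.000002135 F
9.705 pF = 0.000000000009705 F
6.401 nF = 0.000000006401 F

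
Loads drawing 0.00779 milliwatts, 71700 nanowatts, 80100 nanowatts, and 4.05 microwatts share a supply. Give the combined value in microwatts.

163.64 microwatts

In microwatts:
  0.00779 milliwatts = 0.00779e3 microwatts = 7.79
  71700 nanowatts = 71700e-3 microwatts = 71.7
  80100 nanowatts = 80100e-3 microwatts = 80.1
  4.05 microwatts → 4.05
Sum: 7.79 + 71.7 + 80.1 + 4.05 = 163.64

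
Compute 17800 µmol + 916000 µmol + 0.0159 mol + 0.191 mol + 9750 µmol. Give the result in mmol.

In mmol:
  17800 µmol = 17800e-3 mmol = 17.8
  916000 µmol = 916000e-3 mmol = 916
  0.0159 mol = 0.0159e3 mmol = 15.9
  0.191 mol = 0.191e3 mmol = 191
  9750 µmol = 9750e-3 mmol = 9.75
Sum: 17.8 + 916 + 15.9 + 191 + 9.75 = 1150.45

1150.45 mmol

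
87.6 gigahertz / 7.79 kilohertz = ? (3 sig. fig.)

(87.6 × 10^9) / (7.79 × 10^3) = 11.25 × 10^6

11200000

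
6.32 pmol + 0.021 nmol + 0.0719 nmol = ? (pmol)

99.22 pmol

In pmol:
  6.32 pmol → 6.32
  0.021 nmol = 0.021e3 pmol = 21
  0.0719 nmol = 0.0719e3 pmol = 71.9
Sum: 6.32 + 21 + 71.9 = 99.22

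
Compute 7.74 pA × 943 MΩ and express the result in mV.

7.74 × 10^-12 × 943 × 10^6 = 7298.82 × 10^-6 V

7.29882 mV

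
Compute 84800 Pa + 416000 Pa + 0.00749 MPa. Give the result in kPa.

In kPa:
  84800 Pa = 84800e-3 kPa = 84.8
  416000 Pa = 416000e-3 kPa = 416
  0.00749 MPa = 0.00749e3 kPa = 7.49
Sum: 84.8 + 416 + 7.49 = 508.29

508.29 kPa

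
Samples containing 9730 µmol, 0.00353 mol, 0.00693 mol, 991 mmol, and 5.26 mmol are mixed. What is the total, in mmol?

1016.45 mmol

In mmol:
  9730 µmol = 9730 × 10⁻³ mmol = 9.73
  0.00353 mol = 0.00353 × 10³ mmol = 3.53
  0.00693 mol = 0.00693 × 10³ mmol = 6.93
  991 mmol → 991
  5.26 mmol → 5.26
Sum: 9.73 + 3.53 + 6.93 + 991 + 5.26 = 1016.45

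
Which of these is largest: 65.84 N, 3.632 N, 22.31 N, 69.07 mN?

65.84 N

65.84 N = 65.84 N
3.632 N = 3.632 N
22.31 N = 22.31 N
69.07 mN = 0.06907 N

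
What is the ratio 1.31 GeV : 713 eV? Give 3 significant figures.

1840000

(1.31e9) / (713) = 0.001837e9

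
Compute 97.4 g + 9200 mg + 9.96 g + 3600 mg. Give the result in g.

In g:
  97.4 g → 97.4
  9200 mg = 9200 × 10^-3 g = 9.2
  9.96 g → 9.96
  3600 mg = 3600 × 10^-3 g = 3.6
Sum: 97.4 + 9.2 + 9.96 + 3.6 = 120.16

120.16 g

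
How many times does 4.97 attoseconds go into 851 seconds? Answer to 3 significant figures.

171000000000000000000

(851) / (4.97 × 10⁻¹⁸) = 171.2 × 10¹⁸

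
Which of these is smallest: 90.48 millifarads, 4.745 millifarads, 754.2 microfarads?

754.2 microfarads

90.48 millifarads = 0.09048 farads
4.745 millifarads = 0.004745 farads
754.2 microfarads = 0.0007542 farads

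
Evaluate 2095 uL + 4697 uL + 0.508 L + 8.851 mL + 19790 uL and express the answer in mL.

543.433 mL

In mL:
  2095 uL = 2095 × 10⁻³ mL = 2.095
  4697 uL = 4697 × 10⁻³ mL = 4.697
  0.508 L = 0.508 × 10³ mL = 508
  8.851 mL → 8.851
  19790 uL = 19790 × 10⁻³ mL = 19.79
Sum: 2.095 + 4.697 + 508 + 8.851 + 19.79 = 543.433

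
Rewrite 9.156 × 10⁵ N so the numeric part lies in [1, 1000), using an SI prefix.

= 915.6 × 10³ N; 10³ is kilo.

915.6 kN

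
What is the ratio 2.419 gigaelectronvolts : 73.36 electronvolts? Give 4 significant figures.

(2.419e9) / (73.36) = 0.032974e9

32970000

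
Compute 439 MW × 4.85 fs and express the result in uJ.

2.12915 uJ

439 × 10⁶ × 4.85 × 10⁻¹⁵ = 2129.15 × 10⁻⁹ J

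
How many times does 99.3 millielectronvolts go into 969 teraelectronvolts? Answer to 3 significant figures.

9760000000000000

(969e12) / (99.3e-3) = 9.758e15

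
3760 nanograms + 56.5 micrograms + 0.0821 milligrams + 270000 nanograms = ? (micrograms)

412.36 micrograms

In micrograms:
  3760 nanograms = 3760 × 10⁻³ micrograms = 3.76
  56.5 micrograms → 56.5
  0.0821 milligrams = 0.0821 × 10³ micrograms = 82.1
  270000 nanograms = 270000 × 10⁻³ micrograms = 270
Sum: 3.76 + 56.5 + 82.1 + 270 = 412.36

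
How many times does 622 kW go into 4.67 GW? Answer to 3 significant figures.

7510

(4.67e9) / (622e3) = 0.007508e6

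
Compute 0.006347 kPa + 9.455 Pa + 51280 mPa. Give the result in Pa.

In Pa:
  0.006347 kPa = 0.006347 × 10^3 Pa = 6.347
  9.455 Pa → 9.455
  51280 mPa = 51280 × 10^-3 Pa = 51.28
Sum: 6.347 + 9.455 + 51.28 = 67.082

67.082 Pa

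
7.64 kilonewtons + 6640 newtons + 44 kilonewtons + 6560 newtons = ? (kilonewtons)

In kilonewtons:
  7.64 kilonewtons → 7.64
  6640 newtons = 6640e-3 kilonewtons = 6.64
  44 kilonewtons → 44
  6560 newtons = 6560e-3 kilonewtons = 6.56
Sum: 7.64 + 6.64 + 44 + 6.56 = 64.84

64.84 kilonewtons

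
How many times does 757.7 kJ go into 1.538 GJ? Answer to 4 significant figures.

(1.538 × 10^9) / (757.7 × 10^3) = 0.0020298 × 10^6

2030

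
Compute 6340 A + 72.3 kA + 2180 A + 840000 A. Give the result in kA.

In kA:
  6340 A = 6340 × 10⁻³ kA = 6.34
  72.3 kA → 72.3
  2180 A = 2180 × 10⁻³ kA = 2.18
  840000 A = 840000 × 10⁻³ kA = 840
Sum: 6.34 + 72.3 + 2.18 + 840 = 920.82

920.82 kA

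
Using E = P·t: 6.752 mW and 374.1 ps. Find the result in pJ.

2.5259232 pJ

6.752 × 10⁻³ × 374.1 × 10⁻¹² = 2525.9232 × 10⁻¹⁵ J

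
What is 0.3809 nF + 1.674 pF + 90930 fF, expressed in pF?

473.504 pF

In pF:
  0.3809 nF = 0.3809e3 pF = 380.9
  1.674 pF → 1.674
  90930 fF = 90930e-3 pF = 90.93
Sum: 380.9 + 1.674 + 90.93 = 473.504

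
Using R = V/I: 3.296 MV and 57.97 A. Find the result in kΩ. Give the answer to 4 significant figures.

(3.296 × 10⁶) / (57.97) = 0.056857 × 10⁶ Ω

56.86 kΩ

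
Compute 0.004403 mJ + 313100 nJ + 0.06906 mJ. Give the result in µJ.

In µJ:
  0.004403 mJ = 0.004403e3 µJ = 4.403
  313100 nJ = 313100e-3 µJ = 313.1
  0.06906 mJ = 0.06906e3 µJ = 69.06
Sum: 4.403 + 313.1 + 69.06 = 386.563

386.563 µJ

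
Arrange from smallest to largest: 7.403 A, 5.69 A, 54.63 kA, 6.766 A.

7.403 A = 7.403 A
5.69 A = 5.69 A
54.63 kA = 54630 A
6.766 A = 6.766 A

5.69 A < 6.766 A < 7.403 A < 54.63 kA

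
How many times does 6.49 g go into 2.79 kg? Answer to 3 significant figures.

(2.79 × 10^3) / (6.49) = 0.4299 × 10^3

430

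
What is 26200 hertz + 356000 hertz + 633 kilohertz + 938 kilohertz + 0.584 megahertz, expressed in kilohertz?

In kilohertz:
  26200 hertz = 26200 × 10^-3 kilohertz = 26.2
  356000 hertz = 356000 × 10^-3 kilohertz = 356
  633 kilohertz → 633
  938 kilohertz → 938
  0.584 megahertz = 0.584 × 10^3 kilohertz = 584
Sum: 26.2 + 356 + 633 + 938 + 584 = 2537.2

2537.2 kilohertz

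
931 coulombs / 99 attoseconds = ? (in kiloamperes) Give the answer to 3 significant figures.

(931) / (99e-18) = 9.404e18 A

9400000000000000 kiloamperes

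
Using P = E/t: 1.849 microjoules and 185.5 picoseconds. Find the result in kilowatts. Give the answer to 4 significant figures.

9.968 kilowatts

(1.849 × 10⁻⁶) / (185.5 × 10⁻¹²) = 0.00996765 × 10⁶ W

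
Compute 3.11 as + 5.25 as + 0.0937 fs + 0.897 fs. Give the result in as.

In as:
  3.11 as → 3.11
  5.25 as → 5.25
  0.0937 fs = 0.0937 × 10³ as = 93.7
  0.897 fs = 0.897 × 10³ as = 897
Sum: 3.11 + 5.25 + 93.7 + 897 = 999.06

999.06 as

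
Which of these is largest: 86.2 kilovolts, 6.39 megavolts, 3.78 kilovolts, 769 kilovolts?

6.39 megavolts

86.2 kilovolts = 86200 volts
6.39 megavolts = 6390000 volts
3.78 kilovolts = 3780 volts
769 kilovolts = 769000 volts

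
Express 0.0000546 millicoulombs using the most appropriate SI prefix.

54.6 nanocoulombs

= 54.6 × 10^-9 coulombs; 10^-9 is nano.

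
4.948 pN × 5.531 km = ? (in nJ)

27.367388 nJ

4.948e-12 × 5.531e3 = 27.367388e-9 J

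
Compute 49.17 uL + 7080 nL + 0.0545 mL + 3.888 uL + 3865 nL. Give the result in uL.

In uL:
  49.17 uL → 49.17
  7080 nL = 7080e-3 uL = 7.08
  0.0545 mL = 0.0545e3 uL = 54.5
  3.888 uL → 3.888
  3865 nL = 3865e-3 uL = 3.865
Sum: 49.17 + 7.08 + 54.5 + 3.888 + 3.865 = 118.503

118.503 uL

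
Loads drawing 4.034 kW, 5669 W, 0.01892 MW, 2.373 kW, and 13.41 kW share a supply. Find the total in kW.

44.406 kW

In kW:
  4.034 kW → 4.034
  5669 W = 5669 × 10^-3 kW = 5.669
  0.01892 MW = 0.01892 × 10^3 kW = 18.92
  2.373 kW → 2.373
  13.41 kW → 13.41
Sum: 4.034 + 5.669 + 18.92 + 2.373 + 13.41 = 44.406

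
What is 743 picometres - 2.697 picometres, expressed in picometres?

In picometres:
  743 picometres → 743
  2.697 picometres → 2.697
Difference: 743 - 2.697 = 740.303

740.303 picometres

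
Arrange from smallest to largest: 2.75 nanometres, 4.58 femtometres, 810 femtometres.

4.58 femtometres < 810 femtometres < 2.75 nanometres

2.75 nanometres = 0.00000000275 metres
4.58 femtometres = 0.00000000000000458 metres
810 femtometres = 0.00000000000081 metres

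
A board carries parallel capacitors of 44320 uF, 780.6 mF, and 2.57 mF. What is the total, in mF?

827.49 mF

In mF:
  44320 uF = 44320 × 10^-3 mF = 44.32
  780.6 mF → 780.6
  2.57 mF → 2.57
Sum: 44.32 + 780.6 + 2.57 = 827.49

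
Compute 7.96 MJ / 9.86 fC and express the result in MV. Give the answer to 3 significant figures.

807000000000000 MV

(7.96e6) / (9.86e-15) = 0.8073e21 V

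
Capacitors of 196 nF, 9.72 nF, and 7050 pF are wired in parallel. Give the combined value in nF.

212.77 nF

In nF:
  196 nF → 196
  9.72 nF → 9.72
  7050 pF = 7050e-3 nF = 7.05
Sum: 196 + 9.72 + 7.05 = 212.77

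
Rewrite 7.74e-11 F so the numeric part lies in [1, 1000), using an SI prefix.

77.4 pF

= 77.4e-12 F; 1e-12 is pico.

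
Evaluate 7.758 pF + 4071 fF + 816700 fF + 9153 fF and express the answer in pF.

837.682 pF

In pF:
  7.758 pF → 7.758
  4071 fF = 4071 × 10^-3 pF = 4.071
  816700 fF = 816700 × 10^-3 pF = 816.7
  9153 fF = 9153 × 10^-3 pF = 9.153
Sum: 7.758 + 4.071 + 816.7 + 9.153 = 837.682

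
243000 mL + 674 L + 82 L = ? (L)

In L:
  243000 mL = 243000e-3 L = 243
  674 L → 674
  82 L → 82
Sum: 243 + 674 + 82 = 999

999 L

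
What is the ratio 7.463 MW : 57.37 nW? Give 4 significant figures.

130100000000000

(7.463 × 10^6) / (57.37 × 10^-9) = 0.13009 × 10^15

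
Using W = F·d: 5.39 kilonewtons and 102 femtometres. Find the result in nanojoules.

0.54978 nanojoules

5.39 × 10^3 × 102 × 10^-15 = 549.78 × 10^-12 J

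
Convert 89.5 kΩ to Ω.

kilo = 10^3, (no prefix) = 10^0; factor is 10^3.
89.5 × 10^3 = 89500

89500 Ω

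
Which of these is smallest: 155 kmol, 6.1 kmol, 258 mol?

258 mol

155 kmol = 155000 mol
6.1 kmol = 6100 mol
258 mol = 258 mol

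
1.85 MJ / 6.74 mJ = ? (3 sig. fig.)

274000000

(1.85 × 10⁶) / (6.74 × 10⁻³) = 0.2745 × 10⁹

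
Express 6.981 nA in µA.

0.006981 µA

nano = 10^-9, micro = 10^-6; factor is 10^-3.
6.981 × 10^-3 = 0.006981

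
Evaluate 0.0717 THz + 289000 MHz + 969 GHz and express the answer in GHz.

1329.7 GHz

In GHz:
  0.0717 THz = 0.0717e3 GHz = 71.7
  289000 MHz = 289000e-3 GHz = 289
  969 GHz → 969
Sum: 71.7 + 289 + 969 = 1329.7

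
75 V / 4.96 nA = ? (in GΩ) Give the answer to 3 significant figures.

(75) / (4.96e-9) = 15.121e9 Ω

15.1 GΩ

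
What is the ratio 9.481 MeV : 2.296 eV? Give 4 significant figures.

4129000

(9.481e6) / (2.296) = 4.1294e6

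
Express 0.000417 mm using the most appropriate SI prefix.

= 417e-9 m; 1e-9 is nano.

417 nm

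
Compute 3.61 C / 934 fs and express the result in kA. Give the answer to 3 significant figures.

3870000000 kA

(3.61) / (934 × 10^-15) = 0.0038651 × 10^15 A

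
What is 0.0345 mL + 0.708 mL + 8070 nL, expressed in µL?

In µL:
  0.0345 mL = 0.0345 × 10³ µL = 34.5
  0.708 mL = 0.708 × 10³ µL = 708
  8070 nL = 8070 × 10⁻³ µL = 8.07
Sum: 34.5 + 708 + 8.07 = 750.57

750.57 µL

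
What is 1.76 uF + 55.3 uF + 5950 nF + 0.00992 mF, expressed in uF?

72.93 uF

In uF:
  1.76 uF → 1.76
  55.3 uF → 55.3
  5950 nF = 5950 × 10^-3 uF = 5.95
  0.00992 mF = 0.00992 × 10^3 uF = 9.92
Sum: 1.76 + 55.3 + 5.95 + 9.92 = 72.93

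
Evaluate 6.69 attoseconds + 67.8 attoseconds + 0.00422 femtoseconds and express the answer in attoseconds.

78.71 attoseconds

In attoseconds:
  6.69 attoseconds → 6.69
  67.8 attoseconds → 67.8
  0.00422 femtoseconds = 0.00422 × 10^3 attoseconds = 4.22
Sum: 6.69 + 67.8 + 4.22 = 78.71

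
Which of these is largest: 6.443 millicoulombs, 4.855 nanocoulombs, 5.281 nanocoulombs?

6.443 millicoulombs

6.443 millicoulombs = 0.006443 coulombs
4.855 nanocoulombs = 0.000000004855 coulombs
5.281 nanocoulombs = 0.000000005281 coulombs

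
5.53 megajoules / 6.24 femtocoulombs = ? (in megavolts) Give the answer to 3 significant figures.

(5.53e6) / (6.24e-15) = 0.88622e21 V

886000000000000 megavolts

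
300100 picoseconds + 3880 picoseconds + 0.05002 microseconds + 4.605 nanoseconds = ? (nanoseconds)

358.605 nanoseconds

In nanoseconds:
  300100 picoseconds = 300100 × 10⁻³ nanoseconds = 300.1
  3880 picoseconds = 3880 × 10⁻³ nanoseconds = 3.88
  0.05002 microseconds = 0.05002 × 10³ nanoseconds = 50.02
  4.605 nanoseconds → 4.605
Sum: 300.1 + 3.88 + 50.02 + 4.605 = 358.605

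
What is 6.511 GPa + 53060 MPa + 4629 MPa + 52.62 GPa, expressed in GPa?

116.82 GPa

In GPa:
  6.511 GPa → 6.511
  53060 MPa = 53060 × 10⁻³ GPa = 53.06
  4629 MPa = 4629 × 10⁻³ GPa = 4.629
  52.62 GPa → 52.62
Sum: 6.511 + 53.06 + 4.629 + 52.62 = 116.82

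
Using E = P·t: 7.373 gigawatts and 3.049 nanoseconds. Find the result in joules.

7.373e9 × 3.049e-9 = 22.480277 J

22.480277 joules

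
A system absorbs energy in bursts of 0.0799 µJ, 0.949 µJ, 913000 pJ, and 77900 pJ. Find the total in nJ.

2019.8 nJ

In nJ:
  0.0799 µJ = 0.0799e3 nJ = 79.9
  0.949 µJ = 0.949e3 nJ = 949
  913000 pJ = 913000e-3 nJ = 913
  77900 pJ = 77900e-3 nJ = 77.9
Sum: 79.9 + 949 + 913 + 77.9 = 2019.8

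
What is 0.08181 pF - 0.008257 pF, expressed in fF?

In fF:
  0.08181 pF = 0.08181 × 10³ fF = 81.81
  0.008257 pF = 0.008257 × 10³ fF = 8.257
Difference: 81.81 - 8.257 = 73.553

73.553 fF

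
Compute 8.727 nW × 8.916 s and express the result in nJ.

77.809932 nJ

8.727e-9 × 8.916 = 77.809932e-9 J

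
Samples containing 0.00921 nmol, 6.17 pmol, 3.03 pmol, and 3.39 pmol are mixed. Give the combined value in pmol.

21.8 pmol

In pmol:
  0.00921 nmol = 0.00921 × 10³ pmol = 9.21
  6.17 pmol → 6.17
  3.03 pmol → 3.03
  3.39 pmol → 3.39
Sum: 9.21 + 6.17 + 3.03 + 3.39 = 21.8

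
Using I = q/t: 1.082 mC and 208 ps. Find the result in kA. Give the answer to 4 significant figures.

(1.082e-3) / (208e-12) = 0.00520192e9 A

5202 kA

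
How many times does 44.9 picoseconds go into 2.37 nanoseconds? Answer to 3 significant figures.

(2.37 × 10⁻⁹) / (44.9 × 10⁻¹²) = 0.05278 × 10³

52.8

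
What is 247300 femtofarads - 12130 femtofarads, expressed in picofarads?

In picofarads:
  247300 femtofarads = 247300 × 10⁻³ picofarads = 247.3
  12130 femtofarads = 12130 × 10⁻³ picofarads = 12.13
Difference: 247.3 - 12.13 = 235.17

235.17 picofarads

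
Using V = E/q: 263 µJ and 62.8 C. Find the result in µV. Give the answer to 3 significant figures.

(263e-6) / (62.8) = 4.1879e-6 V

4.19 µV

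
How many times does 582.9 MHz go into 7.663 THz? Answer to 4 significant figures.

(7.663e12) / (582.9e6) = 0.013146e6

13150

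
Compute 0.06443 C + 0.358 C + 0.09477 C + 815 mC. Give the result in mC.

1332.2 mC

In mC:
  0.06443 C = 0.06443 × 10³ mC = 64.43
  0.358 C = 0.358 × 10³ mC = 358
  0.09477 C = 0.09477 × 10³ mC = 94.77
  815 mC → 815
Sum: 64.43 + 358 + 94.77 + 815 = 1332.2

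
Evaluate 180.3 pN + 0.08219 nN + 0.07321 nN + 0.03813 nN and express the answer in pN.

373.83 pN

In pN:
  180.3 pN → 180.3
  0.08219 nN = 0.08219e3 pN = 82.19
  0.07321 nN = 0.07321e3 pN = 73.21
  0.03813 nN = 0.03813e3 pN = 38.13
Sum: 180.3 + 82.19 + 73.21 + 38.13 = 373.83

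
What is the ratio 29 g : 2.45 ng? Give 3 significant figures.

(29) / (2.45 × 10⁻⁹) = 11.84 × 10⁹

11800000000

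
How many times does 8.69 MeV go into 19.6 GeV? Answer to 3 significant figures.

2260

(19.6e9) / (8.69e6) = 2.255e3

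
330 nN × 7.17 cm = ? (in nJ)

330 × 10⁻⁹ × 7.17 × 10⁻² = 2366.1 × 10⁻¹¹ J

23.661 nJ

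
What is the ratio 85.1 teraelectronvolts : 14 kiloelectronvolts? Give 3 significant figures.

(85.1 × 10¹²) / (14 × 10³) = 6.079 × 10⁹

6080000000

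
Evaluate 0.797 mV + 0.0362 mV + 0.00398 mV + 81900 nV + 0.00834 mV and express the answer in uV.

In uV:
  0.797 mV = 0.797 × 10³ uV = 797
  0.0362 mV = 0.0362 × 10³ uV = 36.2
  0.00398 mV = 0.00398 × 10³ uV = 3.98
  81900 nV = 81900 × 10⁻³ uV = 81.9
  0.00834 mV = 0.00834 × 10³ uV = 8.34
Sum: 797 + 36.2 + 3.98 + 81.9 + 8.34 = 927.42

927.42 uV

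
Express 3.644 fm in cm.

femto = 10⁻¹⁵, centi = 10⁻²; factor is 10⁻¹³.
3.644 × 10⁻¹³ = 0.0000000000003644

0.0000000000003644 cm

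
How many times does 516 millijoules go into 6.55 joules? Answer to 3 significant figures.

12.7

(6.55) / (516e-3) = 0.01269e3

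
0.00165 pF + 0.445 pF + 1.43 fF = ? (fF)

In fF:
  0.00165 pF = 0.00165 × 10³ fF = 1.65
  0.445 pF = 0.445 × 10³ fF = 445
  1.43 fF → 1.43
Sum: 1.65 + 445 + 1.43 = 448.08

448.08 fF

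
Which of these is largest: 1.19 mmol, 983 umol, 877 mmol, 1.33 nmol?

1.19 mmol = 0.00119 mol
983 umol = 0.000983 mol
877 mmol = 0.877 mol
1.33 nmol = 0.00000000133 mol

877 mmol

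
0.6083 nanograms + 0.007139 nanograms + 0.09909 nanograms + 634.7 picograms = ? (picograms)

In picograms:
  0.6083 nanograms = 0.6083 × 10^3 picograms = 608.3
  0.007139 nanograms = 0.007139 × 10^3 picograms = 7.139
  0.09909 nanograms = 0.09909 × 10^3 picograms = 99.09
  634.7 picograms → 634.7
Sum: 608.3 + 7.139 + 99.09 + 634.7 = 1349.229

1349.229 picograms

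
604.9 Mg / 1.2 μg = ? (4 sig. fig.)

504100000000000

(604.9 × 10⁶) / (1.2 × 10⁻⁶) = 504.08 × 10¹²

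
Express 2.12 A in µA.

2120000 µA

(no prefix) = 1e0, micro = 1e-6; factor is 1e6.
2.12 × 1e6 = 2120000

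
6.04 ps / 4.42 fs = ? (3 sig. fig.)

1370

(6.04 × 10^-12) / (4.42 × 10^-15) = 1.367 × 10^3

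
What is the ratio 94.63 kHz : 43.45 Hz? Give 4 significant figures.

2178

(94.63 × 10³) / (43.45) = 2.1779 × 10³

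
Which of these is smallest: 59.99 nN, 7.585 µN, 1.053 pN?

59.99 nN = 0.00000005999 N
7.585 µN = 0.000007585 N
1.053 pN = 0.000000000001053 N

1.053 pN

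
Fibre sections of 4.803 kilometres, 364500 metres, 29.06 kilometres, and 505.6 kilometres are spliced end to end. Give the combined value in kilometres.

903.963 kilometres

In kilometres:
  4.803 kilometres → 4.803
  364500 metres = 364500e-3 kilometres = 364.5
  29.06 kilometres → 29.06
  505.6 kilometres → 505.6
Sum: 4.803 + 364.5 + 29.06 + 505.6 = 903.963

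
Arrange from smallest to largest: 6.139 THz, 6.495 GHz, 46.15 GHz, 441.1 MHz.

441.1 MHz < 6.495 GHz < 46.15 GHz < 6.139 THz

6.139 THz = 6139000000000 Hz
6.495 GHz = 6495000000 Hz
46.15 GHz = 46150000000 Hz
441.1 MHz = 441100000 Hz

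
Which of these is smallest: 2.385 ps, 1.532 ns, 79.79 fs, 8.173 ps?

79.79 fs

2.385 ps = 0.000000000002385 s
1.532 ns = 0.000000001532 s
79.79 fs = 0.00000000000007979 s
8.173 ps = 0.000000000008173 s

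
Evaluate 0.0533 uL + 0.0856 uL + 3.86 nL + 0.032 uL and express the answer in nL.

In nL:
  0.0533 uL = 0.0533 × 10³ nL = 53.3
  0.0856 uL = 0.0856 × 10³ nL = 85.6
  3.86 nL → 3.86
  0.032 uL = 0.032 × 10³ nL = 32
Sum: 53.3 + 85.6 + 3.86 + 32 = 174.76

174.76 nL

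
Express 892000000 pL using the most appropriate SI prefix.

= 892 × 10^-6 L; 10^-6 is micro.

892 uL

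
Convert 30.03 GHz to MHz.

30030 MHz

giga = 10^9, mega = 10^6; factor is 10^3.
30.03 × 10^3 = 30030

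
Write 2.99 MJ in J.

2990000 J

mega = 10^6, (no prefix) = 10^0; factor is 10^6.
2.99 × 10^6 = 2990000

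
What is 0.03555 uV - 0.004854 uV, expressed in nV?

30.696 nV

In nV:
  0.03555 uV = 0.03555 × 10³ nV = 35.55
  0.004854 uV = 0.004854 × 10³ nV = 4.854
Difference: 35.55 - 4.854 = 30.696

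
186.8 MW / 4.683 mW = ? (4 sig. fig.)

39890000000

(186.8 × 10⁶) / (4.683 × 10⁻³) = 39.889 × 10⁹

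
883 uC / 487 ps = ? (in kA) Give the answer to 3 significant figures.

(883e-6) / (487e-12) = 1.8131e6 A

1810 kA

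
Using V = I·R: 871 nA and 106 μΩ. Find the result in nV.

0.092326 nV

871 × 10⁻⁹ × 106 × 10⁻⁶ = 92326 × 10⁻¹⁵ V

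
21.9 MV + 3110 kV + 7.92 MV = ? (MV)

In MV:
  21.9 MV → 21.9
  3110 kV = 3110 × 10⁻³ MV = 3.11
  7.92 MV → 7.92
Sum: 21.9 + 3.11 + 7.92 = 32.93

32.93 MV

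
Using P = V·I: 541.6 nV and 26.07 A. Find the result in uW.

14.119512 uW

541.6 × 10⁻⁹ × 26.07 = 14119.512 × 10⁻⁹ W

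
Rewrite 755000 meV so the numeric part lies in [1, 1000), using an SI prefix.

= 755 eV; mantissa already in [1, 1000).

755 eV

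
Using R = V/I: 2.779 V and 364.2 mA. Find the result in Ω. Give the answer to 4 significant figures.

7.630 Ω

(2.779) / (364.2 × 10^-3) = 0.00763042 × 10^3 Ω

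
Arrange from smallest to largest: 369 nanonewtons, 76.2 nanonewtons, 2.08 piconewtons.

369 nanonewtons = 0.000000369 newtons
76.2 nanonewtons = 0.0000000762 newtons
2.08 piconewtons = 0.00000000000208 newtons

2.08 piconewtons < 76.2 nanonewtons < 369 nanonewtons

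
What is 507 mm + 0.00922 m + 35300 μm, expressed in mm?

In mm:
  507 mm → 507
  0.00922 m = 0.00922e3 mm = 9.22
  35300 μm = 35300e-3 mm = 35.3
Sum: 507 + 9.22 + 35.3 = 551.52

551.52 mm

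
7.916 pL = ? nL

pico = 10^-12, nano = 10^-9; factor is 10^-3.
7.916 × 10^-3 = 0.007916

0.007916 nL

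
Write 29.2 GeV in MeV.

giga = 10⁹, mega = 10⁶; factor is 10³.
29.2 × 10³ = 29200

29200 MeV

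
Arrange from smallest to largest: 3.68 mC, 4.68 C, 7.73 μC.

3.68 mC = 0.00368 C
4.68 C = 4.68 C
7.73 μC = 0.00000773 C

7.73 μC < 3.68 mC < 4.68 C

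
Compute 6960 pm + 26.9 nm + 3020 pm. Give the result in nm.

36.88 nm

In nm:
  6960 pm = 6960e-3 nm = 6.96
  26.9 nm → 26.9
  3020 pm = 3020e-3 nm = 3.02
Sum: 6.96 + 26.9 + 3.02 = 36.88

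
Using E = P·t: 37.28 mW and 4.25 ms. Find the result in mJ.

37.28 × 10^-3 × 4.25 × 10^-3 = 158.44 × 10^-6 J

0.15844 mJ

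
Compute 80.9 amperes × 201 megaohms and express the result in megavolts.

16260.9 megavolts

80.9 × 201 × 10⁶ = 16260.9 × 10⁶ V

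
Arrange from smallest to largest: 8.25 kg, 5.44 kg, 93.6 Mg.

5.44 kg < 8.25 kg < 93.6 Mg

8.25 kg = 8250 g
5.44 kg = 5440 g
93.6 Mg = 93600000 g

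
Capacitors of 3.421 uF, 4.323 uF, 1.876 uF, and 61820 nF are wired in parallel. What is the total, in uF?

In uF:
  3.421 uF → 3.421
  4.323 uF → 4.323
  1.876 uF → 1.876
  61820 nF = 61820e-3 uF = 61.82
Sum: 3.421 + 4.323 + 1.876 + 61.82 = 71.44

71.44 uF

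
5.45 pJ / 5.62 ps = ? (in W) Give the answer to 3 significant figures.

0.970 W

(5.45 × 10⁻¹²) / (5.62 × 10⁻¹²) = 0.96975 W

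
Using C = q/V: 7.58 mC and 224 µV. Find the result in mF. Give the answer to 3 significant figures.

(7.58 × 10^-3) / (224 × 10^-6) = 0.033839 × 10^3 F

33800 mF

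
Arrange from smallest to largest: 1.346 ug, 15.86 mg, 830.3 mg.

1.346 ug < 15.86 mg < 830.3 mg

1.346 ug = 0.000001346 g
15.86 mg = 0.01586 g
830.3 mg = 0.8303 g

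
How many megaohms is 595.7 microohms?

micro = 10^-6, mega = 10^6; factor is 10^-12.
595.7 × 10^-12 = 0.0000000005957

0.0000000005957 megaohms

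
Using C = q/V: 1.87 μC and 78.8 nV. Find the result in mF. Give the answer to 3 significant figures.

23700 mF

(1.87e-6) / (78.8e-9) = 0.023731e3 F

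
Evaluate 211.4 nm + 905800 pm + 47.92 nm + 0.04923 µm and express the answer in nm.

In nm:
  211.4 nm → 211.4
  905800 pm = 905800 × 10⁻³ nm = 905.8
  47.92 nm → 47.92
  0.04923 µm = 0.04923 × 10³ nm = 49.23
Sum: 211.4 + 905.8 + 47.92 + 49.23 = 1214.35

1214.35 nm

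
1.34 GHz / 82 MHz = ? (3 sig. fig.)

(1.34 × 10⁹) / (82 × 10⁶) = 0.01634 × 10³

16.3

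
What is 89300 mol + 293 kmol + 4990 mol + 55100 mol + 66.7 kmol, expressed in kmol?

In kmol:
  89300 mol = 89300 × 10⁻³ kmol = 89.3
  293 kmol → 293
  4990 mol = 4990 × 10⁻³ kmol = 4.99
  55100 mol = 55100 × 10⁻³ kmol = 55.1
  66.7 kmol → 66.7
Sum: 89.3 + 293 + 4.99 + 55.1 + 66.7 = 509.09

509.09 kmol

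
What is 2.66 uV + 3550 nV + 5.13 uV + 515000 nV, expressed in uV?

In uV:
  2.66 uV → 2.66
  3550 nV = 3550e-3 uV = 3.55
  5.13 uV → 5.13
  515000 nV = 515000e-3 uV = 515
Sum: 2.66 + 3.55 + 5.13 + 515 = 526.34

526.34 uV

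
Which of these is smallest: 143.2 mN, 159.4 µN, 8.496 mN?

143.2 mN = 0.1432 N
159.4 µN = 0.0001594 N
8.496 mN = 0.008496 N

159.4 µN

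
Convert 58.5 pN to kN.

pico = 1e-12, kilo = 1e3; factor is 1e-15.
58.5 × 1e-15 = 0.0000000000000585

0.0000000000000585 kN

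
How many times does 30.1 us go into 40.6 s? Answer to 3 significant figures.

(40.6) / (30.1e-6) = 1.349e6

1350000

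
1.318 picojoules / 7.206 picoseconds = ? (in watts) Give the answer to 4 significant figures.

0.1829 watts

(1.318 × 10⁻¹²) / (7.206 × 10⁻¹²) = 0.182903 W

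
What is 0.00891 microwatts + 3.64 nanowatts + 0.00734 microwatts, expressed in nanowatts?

19.89 nanowatts

In nanowatts:
  0.00891 microwatts = 0.00891e3 nanowatts = 8.91
  3.64 nanowatts → 3.64
  0.00734 microwatts = 0.00734e3 nanowatts = 7.34
Sum: 8.91 + 3.64 + 7.34 = 19.89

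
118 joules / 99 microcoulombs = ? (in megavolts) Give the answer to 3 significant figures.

(118) / (99e-6) = 1.1919e6 V

1.19 megavolts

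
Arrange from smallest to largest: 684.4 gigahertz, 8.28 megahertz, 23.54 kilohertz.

684.4 gigahertz = 684400000000 hertz
8.28 megahertz = 8280000 hertz
23.54 kilohertz = 23540 hertz

23.54 kilohertz < 8.28 megahertz < 684.4 gigahertz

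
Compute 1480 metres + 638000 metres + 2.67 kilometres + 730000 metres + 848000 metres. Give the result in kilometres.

In kilometres:
  1480 metres = 1480 × 10⁻³ kilometres = 1.48
  638000 metres = 638000 × 10⁻³ kilometres = 638
  2.67 kilometres → 2.67
  730000 metres = 730000 × 10⁻³ kilometres = 730
  848000 metres = 848000 × 10⁻³ kilometres = 848
Sum: 1.48 + 638 + 2.67 + 730 + 848 = 2220.15

2220.15 kilometres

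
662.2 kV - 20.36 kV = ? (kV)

641.84 kV

In kV:
  662.2 kV → 662.2
  20.36 kV → 20.36
Difference: 662.2 - 20.36 = 641.84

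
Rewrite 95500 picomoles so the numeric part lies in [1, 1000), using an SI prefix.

95.5 nanomoles

= 95.5e-9 moles; 1e-9 is nano.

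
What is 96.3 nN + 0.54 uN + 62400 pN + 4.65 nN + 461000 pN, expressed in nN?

In nN:
  96.3 nN → 96.3
  0.54 uN = 0.54 × 10³ nN = 540
  62400 pN = 62400 × 10⁻³ nN = 62.4
  4.65 nN → 4.65
  461000 pN = 461000 × 10⁻³ nN = 461
Sum: 96.3 + 540 + 62.4 + 4.65 + 461 = 1164.35

1164.35 nN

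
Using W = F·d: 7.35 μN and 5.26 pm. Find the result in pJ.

0.000038661 pJ

7.35e-6 × 5.26e-12 = 38.661e-18 J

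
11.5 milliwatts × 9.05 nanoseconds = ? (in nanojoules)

0.104075 nanojoules

11.5 × 10^-3 × 9.05 × 10^-9 = 104.075 × 10^-12 J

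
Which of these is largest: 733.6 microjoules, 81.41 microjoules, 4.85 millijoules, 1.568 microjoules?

4.85 millijoules

733.6 microjoules = 0.0007336 joules
81.41 microjoules = 0.00008141 joules
4.85 millijoules = 0.00485 joules
1.568 microjoules = 0.000001568 joules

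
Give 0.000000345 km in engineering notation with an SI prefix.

= 345 × 10^-6 m; 10^-6 is micro.

345 µm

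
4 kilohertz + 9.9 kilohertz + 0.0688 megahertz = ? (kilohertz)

82.7 kilohertz

In kilohertz:
  4 kilohertz → 4
  9.9 kilohertz → 9.9
  0.0688 megahertz = 0.0688 × 10^3 kilohertz = 68.8
Sum: 4 + 9.9 + 68.8 = 82.7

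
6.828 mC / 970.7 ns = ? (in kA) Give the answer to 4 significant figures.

7.034 kA

(6.828 × 10⁻³) / (970.7 × 10⁻⁹) = 0.0070341 × 10⁶ A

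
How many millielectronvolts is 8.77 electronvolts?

(no prefix) = 10⁰, milli = 10⁻³; factor is 10³.
8.77 × 10³ = 8770

8770 millielectronvolts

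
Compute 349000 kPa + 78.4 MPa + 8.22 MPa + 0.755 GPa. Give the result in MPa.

1190.62 MPa

In MPa:
  349000 kPa = 349000 × 10^-3 MPa = 349
  78.4 MPa → 78.4
  8.22 MPa → 8.22
  0.755 GPa = 0.755 × 10^3 MPa = 755
Sum: 349 + 78.4 + 8.22 + 755 = 1190.62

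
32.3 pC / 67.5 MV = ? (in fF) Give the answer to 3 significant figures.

(32.3e-12) / (67.5e6) = 0.47852e-18 F

0.000479 fF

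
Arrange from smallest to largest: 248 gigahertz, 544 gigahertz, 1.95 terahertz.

248 gigahertz = 248000000000 hertz
544 gigahertz = 544000000000 hertz
1.95 terahertz = 1950000000000 hertz

248 gigahertz < 544 gigahertz < 1.95 terahertz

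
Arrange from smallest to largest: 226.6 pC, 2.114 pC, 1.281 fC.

226.6 pC = 0.0000000002266 C
2.114 pC = 0.000000000002114 C
1.281 fC = 0.000000000000001281 C

1.281 fC < 2.114 pC < 226.6 pC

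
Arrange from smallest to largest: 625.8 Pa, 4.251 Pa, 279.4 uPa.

625.8 Pa = 625.8 Pa
4.251 Pa = 4.251 Pa
279.4 uPa = 0.0002794 Pa

279.4 uPa < 4.251 Pa < 625.8 Pa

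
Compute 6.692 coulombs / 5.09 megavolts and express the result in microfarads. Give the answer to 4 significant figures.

1.315 microfarads

(6.692) / (5.09 × 10^6) = 1.31473 × 10^-6 F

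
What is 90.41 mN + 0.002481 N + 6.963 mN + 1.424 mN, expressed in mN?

In mN:
  90.41 mN → 90.41
  0.002481 N = 0.002481 × 10^3 mN = 2.481
  6.963 mN → 6.963
  1.424 mN → 1.424
Sum: 90.41 + 2.481 + 6.963 + 1.424 = 101.278

101.278 mN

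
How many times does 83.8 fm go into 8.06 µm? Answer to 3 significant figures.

(8.06e-6) / (83.8e-15) = 0.09618e9

96200000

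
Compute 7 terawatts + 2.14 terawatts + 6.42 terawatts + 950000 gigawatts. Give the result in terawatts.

965.56 terawatts

In terawatts:
  7 terawatts → 7
  2.14 terawatts → 2.14
  6.42 terawatts → 6.42
  950000 gigawatts = 950000 × 10^-3 terawatts = 950
Sum: 7 + 2.14 + 6.42 + 950 = 965.56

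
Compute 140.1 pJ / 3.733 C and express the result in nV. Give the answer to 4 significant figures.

0.03753 nV

(140.1e-12) / (3.733) = 37.5301e-12 V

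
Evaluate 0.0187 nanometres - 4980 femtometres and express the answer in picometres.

In picometres:
  0.0187 nanometres = 0.0187e3 picometres = 18.7
  4980 femtometres = 4980e-3 picometres = 4.98
Difference: 18.7 - 4.98 = 13.72

13.72 picometres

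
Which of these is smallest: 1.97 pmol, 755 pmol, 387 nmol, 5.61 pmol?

1.97 pmol = 0.00000000000197 mol
755 pmol = 0.000000000755 mol
387 nmol = 0.000000387 mol
5.61 pmol = 0.00000000000561 mol

1.97 pmol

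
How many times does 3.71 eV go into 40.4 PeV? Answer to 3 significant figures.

10900000000000000

(40.4e15) / (3.71) = 10.89e15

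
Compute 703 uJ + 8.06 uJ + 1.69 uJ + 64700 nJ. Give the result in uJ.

In uJ:
  703 uJ → 703
  8.06 uJ → 8.06
  1.69 uJ → 1.69
  64700 nJ = 64700 × 10⁻³ uJ = 64.7
Sum: 703 + 8.06 + 1.69 + 64.7 = 777.45

777.45 uJ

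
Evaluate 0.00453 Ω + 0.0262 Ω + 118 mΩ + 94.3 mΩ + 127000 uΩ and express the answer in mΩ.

In mΩ:
  0.00453 Ω = 0.00453e3 mΩ = 4.53
  0.0262 Ω = 0.0262e3 mΩ = 26.2
  118 mΩ → 118
  94.3 mΩ → 94.3
  127000 uΩ = 127000e-3 mΩ = 127
Sum: 4.53 + 26.2 + 118 + 94.3 + 127 = 370.03

370.03 mΩ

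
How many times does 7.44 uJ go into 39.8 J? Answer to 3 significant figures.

5350000

(39.8) / (7.44 × 10⁻⁶) = 5.349 × 10⁶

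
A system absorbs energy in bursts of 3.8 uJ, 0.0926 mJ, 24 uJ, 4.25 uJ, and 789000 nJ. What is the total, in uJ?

913.65 uJ

In uJ:
  3.8 uJ → 3.8
  0.0926 mJ = 0.0926e3 uJ = 92.6
  24 uJ → 24
  4.25 uJ → 4.25
  789000 nJ = 789000e-3 uJ = 789
Sum: 3.8 + 92.6 + 24 + 4.25 + 789 = 913.65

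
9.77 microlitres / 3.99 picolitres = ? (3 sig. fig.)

(9.77 × 10^-6) / (3.99 × 10^-12) = 2.449 × 10^6

2450000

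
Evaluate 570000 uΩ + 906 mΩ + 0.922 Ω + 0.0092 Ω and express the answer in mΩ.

In mΩ:
  570000 uΩ = 570000 × 10⁻³ mΩ = 570
  906 mΩ → 906
  0.922 Ω = 0.922 × 10³ mΩ = 922
  0.0092 Ω = 0.0092 × 10³ mΩ = 9.2
Sum: 570 + 906 + 922 + 9.2 = 2407.2

2407.2 mΩ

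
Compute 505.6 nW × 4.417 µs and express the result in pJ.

505.6e-9 × 4.417e-6 = 2233.2352e-15 J

2.2332352 pJ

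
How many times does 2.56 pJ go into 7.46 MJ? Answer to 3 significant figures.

(7.46 × 10⁶) / (2.56 × 10⁻¹²) = 2.914 × 10¹⁸

2910000000000000000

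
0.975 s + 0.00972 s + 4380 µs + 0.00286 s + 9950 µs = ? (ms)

1001.91 ms

In ms:
  0.975 s = 0.975 × 10³ ms = 975
  0.00972 s = 0.00972 × 10³ ms = 9.72
  4380 µs = 4380 × 10⁻³ ms = 4.38
  0.00286 s = 0.00286 × 10³ ms = 2.86
  9950 µs = 9950 × 10⁻³ ms = 9.95
Sum: 975 + 9.72 + 4.38 + 2.86 + 9.95 = 1001.91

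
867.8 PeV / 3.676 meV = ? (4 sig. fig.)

(867.8 × 10^15) / (3.676 × 10^-3) = 236.07 × 10^18

236100000000000000000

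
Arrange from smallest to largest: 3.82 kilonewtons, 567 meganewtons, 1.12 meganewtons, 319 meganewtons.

3.82 kilonewtons < 1.12 meganewtons < 319 meganewtons < 567 meganewtons

3.82 kilonewtons = 3820 newtons
567 meganewtons = 567000000 newtons
1.12 meganewtons = 1120000 newtons
319 meganewtons = 319000000 newtons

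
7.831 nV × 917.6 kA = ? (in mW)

7.831 × 10^-9 × 917.6 × 10^3 = 7185.7256 × 10^-6 W

7.1857256 mW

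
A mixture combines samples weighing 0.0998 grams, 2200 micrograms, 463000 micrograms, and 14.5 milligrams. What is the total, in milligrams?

579.5 milligrams

In milligrams:
  0.0998 grams = 0.0998 × 10^3 milligrams = 99.8
  2200 micrograms = 2200 × 10^-3 milligrams = 2.2
  463000 micrograms = 463000 × 10^-3 milligrams = 463
  14.5 milligrams → 14.5
Sum: 99.8 + 2.2 + 463 + 14.5 = 579.5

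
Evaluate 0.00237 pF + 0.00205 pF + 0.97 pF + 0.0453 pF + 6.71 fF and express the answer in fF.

1026.43 fF

In fF:
  0.00237 pF = 0.00237e3 fF = 2.37
  0.00205 pF = 0.00205e3 fF = 2.05
  0.97 pF = 0.97e3 fF = 970
  0.0453 pF = 0.0453e3 fF = 45.3
  6.71 fF → 6.71
Sum: 2.37 + 2.05 + 970 + 45.3 + 6.71 = 1026.43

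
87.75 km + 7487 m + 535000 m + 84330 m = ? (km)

714.567 km

In km:
  87.75 km → 87.75
  7487 m = 7487 × 10⁻³ km = 7.487
  535000 m = 535000 × 10⁻³ km = 535
  84330 m = 84330 × 10⁻³ km = 84.33
Sum: 87.75 + 7.487 + 535 + 84.33 = 714.567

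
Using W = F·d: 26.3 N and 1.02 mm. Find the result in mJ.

26.3 × 1.02 × 10⁻³ = 26.826 × 10⁻³ J

26.826 mJ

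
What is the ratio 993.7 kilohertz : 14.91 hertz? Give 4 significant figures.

(993.7 × 10³) / (14.91) = 66.647 × 10³

66650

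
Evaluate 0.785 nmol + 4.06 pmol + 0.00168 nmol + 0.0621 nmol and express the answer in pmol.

852.84 pmol

In pmol:
  0.785 nmol = 0.785 × 10^3 pmol = 785
  4.06 pmol → 4.06
  0.00168 nmol = 0.00168 × 10^3 pmol = 1.68
  0.0621 nmol = 0.0621 × 10^3 pmol = 62.1
Sum: 785 + 4.06 + 1.68 + 62.1 = 852.84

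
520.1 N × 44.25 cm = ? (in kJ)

520.1 × 44.25 × 10⁻² = 23014.425 × 10⁻² J

0.23014425 kJ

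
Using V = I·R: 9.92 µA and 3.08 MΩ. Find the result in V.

9.92 × 10⁻⁶ × 3.08 × 10⁶ = 30.5536 V

30.5536 V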